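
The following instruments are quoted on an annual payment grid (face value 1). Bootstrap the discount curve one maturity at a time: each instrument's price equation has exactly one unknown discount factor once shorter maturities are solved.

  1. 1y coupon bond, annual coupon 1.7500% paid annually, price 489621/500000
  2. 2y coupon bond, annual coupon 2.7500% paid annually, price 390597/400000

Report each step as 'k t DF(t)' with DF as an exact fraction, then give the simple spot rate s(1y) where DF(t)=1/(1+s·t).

1 1 1203/1250
2 2 4623/5000
s(1y) = (1/(1203/1250) − 1)/(1) = 47/1203 ≈ 3.9069%

step 1 [1y] bond c/1=7/400: DF=(489621/500000 − 7/400·(0))/(1+7/400) = 1203/1250 ≈ 0.962400
step 2 [2y] bond c/1=11/400: DF=(390597/400000 − 11/400·(0.962400))/(1+11/400) = 4623/5000 ≈ 0.924600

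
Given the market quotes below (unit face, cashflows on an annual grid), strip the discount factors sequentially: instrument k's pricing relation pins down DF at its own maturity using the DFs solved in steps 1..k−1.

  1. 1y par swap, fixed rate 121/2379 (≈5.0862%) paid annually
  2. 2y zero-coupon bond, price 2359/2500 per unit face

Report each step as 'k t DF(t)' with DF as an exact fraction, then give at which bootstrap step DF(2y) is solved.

1 1 2379/2500
2 2 2359/2500
DF(2y) is solved at step 2

step 1 [1y] swap r/1=121/2379: DF=(1 − 121/2379·(0))/(1+121/2379) = 2379/2500 ≈ 0.951600
step 2 [2y] zero: DF = P = 2359/2500 ≈ 0.943600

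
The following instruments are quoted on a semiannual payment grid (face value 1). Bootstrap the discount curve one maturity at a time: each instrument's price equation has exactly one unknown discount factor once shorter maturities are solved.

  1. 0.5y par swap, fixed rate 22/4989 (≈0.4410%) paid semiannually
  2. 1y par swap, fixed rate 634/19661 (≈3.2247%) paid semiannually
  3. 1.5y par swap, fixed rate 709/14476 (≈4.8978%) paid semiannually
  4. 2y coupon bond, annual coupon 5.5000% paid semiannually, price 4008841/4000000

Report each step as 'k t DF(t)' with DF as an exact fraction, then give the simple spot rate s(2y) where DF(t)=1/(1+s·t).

1 1/2 4989/5000
2 1 9683/10000
3 3/2 9291/10000
4 2 8979/10000
s(2y) = (1/(8979/10000) − 1)/(2) = 1021/17958 ≈ 5.6855%

step 1 [0.5y] swap r/2=11/4989: DF=(1 − 11/4989·(0))/(1+11/4989) = 4989/5000 ≈ 0.997800
step 2 [1y] swap r/2=317/19661: DF=(1 − 317/19661·(0.997800))/(1+317/19661) = 9683/10000 ≈ 0.968300
step 3 [1.5y] swap r/2=709/28952: DF=(1 − 709/28952·(0.997800+0.968300))/(1+709/28952) = 9291/10000 ≈ 0.929100
step 4 [2y] bond c/2=11/400: DF=(4008841/4000000 − 11/400·(0.997800+0.968300+0.929100))/(1+11/400) = 8979/10000 ≈ 0.897900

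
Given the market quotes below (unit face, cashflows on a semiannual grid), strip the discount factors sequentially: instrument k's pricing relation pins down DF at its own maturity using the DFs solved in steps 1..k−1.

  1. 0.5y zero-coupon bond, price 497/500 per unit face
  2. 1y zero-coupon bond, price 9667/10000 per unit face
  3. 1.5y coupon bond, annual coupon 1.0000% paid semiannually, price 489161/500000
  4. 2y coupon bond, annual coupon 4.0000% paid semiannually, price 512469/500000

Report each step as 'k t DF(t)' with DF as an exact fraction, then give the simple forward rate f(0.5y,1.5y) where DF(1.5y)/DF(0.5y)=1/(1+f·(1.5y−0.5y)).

step 1 [0.5y] zero: DF = P = 497/500 ≈ 0.994000
step 2 [1y] zero: DF = P = 9667/10000 ≈ 0.966700
step 3 [1.5y] bond c/2=1/200: DF=(489161/500000 − 1/200·(0.994000+0.966700))/(1+1/200) = 9637/10000 ≈ 0.963700
step 4 [2y] bond c/2=1/50: DF=(512469/500000 − 1/50·(0.994000+0.966700+0.963700))/(1+1/50) = 379/400 ≈ 0.947500

1 1/2 497/500
2 1 9667/10000
3 3/2 9637/10000
4 2 379/400
f(0.5y,1.5y) = ((497/500)/(9637/10000) − 1)/(1) = 303/9637 ≈ 3.1441%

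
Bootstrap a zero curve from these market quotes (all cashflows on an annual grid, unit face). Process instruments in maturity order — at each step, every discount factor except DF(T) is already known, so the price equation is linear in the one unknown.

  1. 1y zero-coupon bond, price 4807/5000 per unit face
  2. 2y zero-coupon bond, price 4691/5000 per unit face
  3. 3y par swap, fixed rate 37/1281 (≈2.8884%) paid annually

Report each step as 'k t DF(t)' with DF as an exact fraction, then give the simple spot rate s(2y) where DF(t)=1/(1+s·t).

step 1 [1y] zero: DF = P = 4807/5000 ≈ 0.961400
step 2 [2y] zero: DF = P = 4691/5000 ≈ 0.938200
step 3 [3y] swap r/1=37/1281: DF=(1 − 37/1281·(0.961400+0.938200))/(1+37/1281) = 4593/5000 ≈ 0.918600

1 1 4807/5000
2 2 4691/5000
3 3 4593/5000
s(2y) = (1/(4691/5000) − 1)/(2) = 309/9382 ≈ 3.2935%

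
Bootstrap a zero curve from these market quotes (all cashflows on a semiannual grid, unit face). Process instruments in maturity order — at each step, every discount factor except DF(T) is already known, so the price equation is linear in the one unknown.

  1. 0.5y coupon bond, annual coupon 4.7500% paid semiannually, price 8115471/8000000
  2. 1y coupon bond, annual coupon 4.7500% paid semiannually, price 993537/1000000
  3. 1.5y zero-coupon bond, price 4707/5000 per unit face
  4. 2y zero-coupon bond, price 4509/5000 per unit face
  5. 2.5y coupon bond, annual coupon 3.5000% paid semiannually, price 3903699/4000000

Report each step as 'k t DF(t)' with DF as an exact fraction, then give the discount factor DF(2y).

step 1 [0.5y] bond c/2=19/800: DF=(8115471/8000000 − 19/800·(0))/(1+19/800) = 9909/10000 ≈ 0.990900
step 2 [1y] bond c/2=19/800: DF=(993537/1000000 − 19/800·(0.990900))/(1+19/800) = 379/400 ≈ 0.947500
step 3 [1.5y] zero: DF = P = 4707/5000 ≈ 0.941400
step 4 [2y] zero: DF = P = 4509/5000 ≈ 0.901800
step 5 [2.5y] bond c/2=7/400: DF=(3903699/4000000 − 7/400·(0.990900+0.947500+0.941400+0.901800))/(1+7/400) = 8941/10000 ≈ 0.894100

1 1/2 9909/10000
2 1 379/400
3 3/2 4707/5000
4 2 4509/5000
5 5/2 8941/10000
DF(2y) = 4509/5000 ≈ 0.901800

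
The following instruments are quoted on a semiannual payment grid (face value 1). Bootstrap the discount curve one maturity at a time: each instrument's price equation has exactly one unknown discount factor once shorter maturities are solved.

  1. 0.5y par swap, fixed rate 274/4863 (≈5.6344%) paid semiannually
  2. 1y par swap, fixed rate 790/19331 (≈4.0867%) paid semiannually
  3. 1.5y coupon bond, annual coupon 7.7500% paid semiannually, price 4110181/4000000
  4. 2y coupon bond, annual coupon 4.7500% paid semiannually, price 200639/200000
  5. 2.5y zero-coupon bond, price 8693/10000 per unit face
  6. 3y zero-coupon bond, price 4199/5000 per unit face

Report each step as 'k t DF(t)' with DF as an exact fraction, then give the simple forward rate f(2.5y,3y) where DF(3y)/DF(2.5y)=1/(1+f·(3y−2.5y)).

1 1/2 4863/5000
2 1 1921/2000
3 3/2 9171/10000
4 2 4569/5000
5 5/2 8693/10000
6 3 4199/5000
f(2.5y,3y) = ((8693/10000)/(4199/5000) − 1)/(1/2) = 295/4199 ≈ 7.0255%

step 1 [0.5y] swap r/2=137/4863: DF=(1 − 137/4863·(0))/(1+137/4863) = 4863/5000 ≈ 0.972600
step 2 [1y] swap r/2=395/19331: DF=(1 − 395/19331·(0.972600))/(1+395/19331) = 1921/2000 ≈ 0.960500
step 3 [1.5y] bond c/2=31/800: DF=(4110181/4000000 − 31/800·(0.972600+0.960500))/(1+31/800) = 9171/10000 ≈ 0.917100
step 4 [2y] bond c/2=19/800: DF=(200639/200000 − 19/800·(0.972600+0.960500+0.917100))/(1+19/800) = 4569/5000 ≈ 0.913800
step 5 [2.5y] zero: DF = P = 8693/10000 ≈ 0.869300
step 6 [3y] zero: DF = P = 4199/5000 ≈ 0.839800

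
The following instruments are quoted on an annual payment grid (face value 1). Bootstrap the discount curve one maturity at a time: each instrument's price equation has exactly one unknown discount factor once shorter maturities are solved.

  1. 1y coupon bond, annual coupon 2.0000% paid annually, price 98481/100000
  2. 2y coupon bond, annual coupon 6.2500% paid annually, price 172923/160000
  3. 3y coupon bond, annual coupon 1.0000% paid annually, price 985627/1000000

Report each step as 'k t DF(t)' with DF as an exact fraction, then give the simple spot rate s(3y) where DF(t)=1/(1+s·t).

1 1 1931/2000
2 2 2401/2500
3 3 598/625
s(3y) = (1/(598/625) − 1)/(3) = 9/598 ≈ 1.5050%

step 1 [1y] bond c/1=1/50: DF=(98481/100000 − 1/50·(0))/(1+1/50) = 1931/2000 ≈ 0.965500
step 2 [2y] bond c/1=1/16: DF=(172923/160000 − 1/16·(0.965500))/(1+1/16) = 2401/2500 ≈ 0.960400
step 3 [3y] bond c/1=1/100: DF=(985627/1000000 − 1/100·(0.965500+0.960400))/(1+1/100) = 598/625 ≈ 0.956800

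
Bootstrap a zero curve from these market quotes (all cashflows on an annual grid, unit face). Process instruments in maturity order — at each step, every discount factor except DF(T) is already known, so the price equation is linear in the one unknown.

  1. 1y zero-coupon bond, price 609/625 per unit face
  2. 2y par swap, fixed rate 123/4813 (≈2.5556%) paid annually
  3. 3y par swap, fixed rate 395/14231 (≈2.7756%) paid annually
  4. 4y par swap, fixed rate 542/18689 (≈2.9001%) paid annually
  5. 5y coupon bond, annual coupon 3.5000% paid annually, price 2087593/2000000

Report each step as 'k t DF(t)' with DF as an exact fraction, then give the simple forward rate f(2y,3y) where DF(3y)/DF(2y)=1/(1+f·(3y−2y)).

1 1 609/625
2 2 2377/2500
3 3 921/1000
4 4 2229/2500
5 5 8821/10000
f(2y,3y) = ((2377/2500)/(921/1000) − 1)/(1) = 149/4605 ≈ 3.2356%

step 1 [1y] zero: DF = P = 609/625 ≈ 0.974400
step 2 [2y] swap r/1=123/4813: DF=(1 − 123/4813·(0.974400))/(1+123/4813) = 2377/2500 ≈ 0.950800
step 3 [3y] swap r/1=395/14231: DF=(1 − 395/14231·(0.974400+0.950800))/(1+395/14231) = 921/1000 ≈ 0.921000
step 4 [4y] swap r/1=542/18689: DF=(1 − 542/18689·(0.974400+0.950800+0.921000))/(1+542/18689) = 2229/2500 ≈ 0.891600
step 5 [5y] bond c/1=7/200: DF=(2087593/2000000 − 7/200·(0.974400+0.950800+0.921000+0.891600))/(1+7/200) = 8821/10000 ≈ 0.882100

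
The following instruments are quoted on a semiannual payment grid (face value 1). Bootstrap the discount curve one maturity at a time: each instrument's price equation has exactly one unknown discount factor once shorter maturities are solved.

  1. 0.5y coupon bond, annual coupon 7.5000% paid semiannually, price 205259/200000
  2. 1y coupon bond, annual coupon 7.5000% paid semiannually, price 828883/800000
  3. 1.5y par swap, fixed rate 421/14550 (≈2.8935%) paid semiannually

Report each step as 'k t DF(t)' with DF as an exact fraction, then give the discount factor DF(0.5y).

step 1 [0.5y] bond c/2=3/80: DF=(205259/200000 − 3/80·(0))/(1+3/80) = 2473/2500 ≈ 0.989200
step 2 [1y] bond c/2=3/80: DF=(828883/800000 − 3/80·(0.989200))/(1+3/80) = 9629/10000 ≈ 0.962900
step 3 [1.5y] swap r/2=421/29100: DF=(1 − 421/29100·(0.989200+0.962900))/(1+421/29100) = 9579/10000 ≈ 0.957900

1 1/2 2473/2500
2 1 9629/10000
3 3/2 9579/10000
DF(0.5y) = 2473/2500 ≈ 0.989200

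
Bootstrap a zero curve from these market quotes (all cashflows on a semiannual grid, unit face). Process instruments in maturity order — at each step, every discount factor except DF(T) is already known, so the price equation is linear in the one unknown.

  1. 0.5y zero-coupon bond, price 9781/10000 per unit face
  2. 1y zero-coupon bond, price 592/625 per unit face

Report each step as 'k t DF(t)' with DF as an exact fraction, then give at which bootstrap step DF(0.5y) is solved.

1 1/2 9781/10000
2 1 592/625
DF(0.5y) is solved at step 1

step 1 [0.5y] zero: DF = P = 9781/10000 ≈ 0.978100
step 2 [1y] zero: DF = P = 592/625 ≈ 0.947200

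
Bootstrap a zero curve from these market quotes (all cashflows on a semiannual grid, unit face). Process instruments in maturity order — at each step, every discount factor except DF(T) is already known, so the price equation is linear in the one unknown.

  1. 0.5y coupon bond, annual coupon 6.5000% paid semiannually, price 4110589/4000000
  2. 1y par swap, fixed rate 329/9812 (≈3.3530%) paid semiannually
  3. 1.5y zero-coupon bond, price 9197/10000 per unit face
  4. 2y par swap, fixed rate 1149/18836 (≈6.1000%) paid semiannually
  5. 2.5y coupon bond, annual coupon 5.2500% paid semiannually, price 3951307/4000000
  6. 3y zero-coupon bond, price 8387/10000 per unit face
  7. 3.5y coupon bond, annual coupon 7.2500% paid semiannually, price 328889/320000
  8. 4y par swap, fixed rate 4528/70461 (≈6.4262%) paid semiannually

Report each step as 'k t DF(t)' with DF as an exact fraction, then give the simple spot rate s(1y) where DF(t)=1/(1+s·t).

step 1 [0.5y] bond c/2=13/400: DF=(4110589/4000000 − 13/400·(0))/(1+13/400) = 9953/10000 ≈ 0.995300
step 2 [1y] swap r/2=329/19624: DF=(1 − 329/19624·(0.995300))/(1+329/19624) = 9671/10000 ≈ 0.967100
step 3 [1.5y] zero: DF = P = 9197/10000 ≈ 0.919700
step 4 [2y] swap r/2=1149/37672: DF=(1 − 1149/37672·(0.995300+0.967100+0.919700))/(1+1149/37672) = 8851/10000 ≈ 0.885100
step 5 [2.5y] bond c/2=21/800: DF=(3951307/4000000 − 21/800·(0.995300+0.967100+0.919700+0.885100))/(1+21/800) = 4331/5000 ≈ 0.866200
step 6 [3y] zero: DF = P = 8387/10000 ≈ 0.838700
step 7 [3.5y] bond c/2=29/800: DF=(328889/320000 − 29/800·(0.995300+0.967100+0.919700+0.885100+0.866200+0.838700))/(1+29/800) = 2001/2500 ≈ 0.800400
step 8 [4y] swap r/2=2264/70461: DF=(1 − 2264/70461·(0.995300+0.967100+0.919700+0.885100+0.866200+0.838700+0.800400))/(1+2264/70461) = 967/1250 ≈ 0.773600

1 1/2 9953/10000
2 1 9671/10000
3 3/2 9197/10000
4 2 8851/10000
5 5/2 4331/5000
6 3 8387/10000
7 7/2 2001/2500
8 4 967/1250
s(1y) = (1/(9671/10000) − 1)/(1) = 329/9671 ≈ 3.4019%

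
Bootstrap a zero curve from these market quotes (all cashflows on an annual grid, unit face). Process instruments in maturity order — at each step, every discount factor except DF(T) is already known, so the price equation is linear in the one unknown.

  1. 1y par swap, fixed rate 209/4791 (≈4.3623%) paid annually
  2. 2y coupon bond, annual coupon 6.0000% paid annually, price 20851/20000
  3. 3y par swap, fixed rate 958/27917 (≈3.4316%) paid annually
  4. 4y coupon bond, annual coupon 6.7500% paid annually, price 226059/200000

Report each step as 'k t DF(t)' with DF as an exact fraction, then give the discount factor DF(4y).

1 1 4791/5000
2 2 9293/10000
3 3 4521/5000
4 4 8823/10000
DF(4y) = 8823/10000 ≈ 0.882300

step 1 [1y] swap r/1=209/4791: DF=(1 − 209/4791·(0))/(1+209/4791) = 4791/5000 ≈ 0.958200
step 2 [2y] bond c/1=3/50: DF=(20851/20000 − 3/50·(0.958200))/(1+3/50) = 9293/10000 ≈ 0.929300
step 3 [3y] swap r/1=958/27917: DF=(1 − 958/27917·(0.958200+0.929300))/(1+958/27917) = 4521/5000 ≈ 0.904200
step 4 [4y] bond c/1=27/400: DF=(226059/200000 − 27/400·(0.958200+0.929300+0.904200))/(1+27/400) = 8823/10000 ≈ 0.882300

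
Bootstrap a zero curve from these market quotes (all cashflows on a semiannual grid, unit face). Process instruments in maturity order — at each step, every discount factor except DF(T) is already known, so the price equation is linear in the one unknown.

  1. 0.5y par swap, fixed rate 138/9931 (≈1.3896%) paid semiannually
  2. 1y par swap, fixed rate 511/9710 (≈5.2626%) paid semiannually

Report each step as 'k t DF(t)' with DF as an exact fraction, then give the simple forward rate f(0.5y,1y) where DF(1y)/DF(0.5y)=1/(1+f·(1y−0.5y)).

step 1 [0.5y] swap r/2=69/9931: DF=(1 − 69/9931·(0))/(1+69/9931) = 9931/10000 ≈ 0.993100
step 2 [1y] swap r/2=511/19420: DF=(1 − 511/19420·(0.993100))/(1+511/19420) = 9489/10000 ≈ 0.948900

1 1/2 9931/10000
2 1 9489/10000
f(0.5y,1y) = ((9931/10000)/(9489/10000) − 1)/(1/2) = 884/9489 ≈ 9.3161%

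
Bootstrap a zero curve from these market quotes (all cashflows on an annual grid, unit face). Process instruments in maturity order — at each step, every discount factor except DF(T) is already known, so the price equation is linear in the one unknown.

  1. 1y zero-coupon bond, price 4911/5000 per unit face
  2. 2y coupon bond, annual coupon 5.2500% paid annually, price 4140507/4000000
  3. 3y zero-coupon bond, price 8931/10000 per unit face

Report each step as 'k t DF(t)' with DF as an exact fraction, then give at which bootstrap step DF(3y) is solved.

1 1 4911/5000
2 2 1869/2000
3 3 8931/10000
DF(3y) is solved at step 3

step 1 [1y] zero: DF = P = 4911/5000 ≈ 0.982200
step 2 [2y] bond c/1=21/400: DF=(4140507/4000000 − 21/400·(0.982200))/(1+21/400) = 1869/2000 ≈ 0.934500
step 3 [3y] zero: DF = P = 8931/10000 ≈ 0.893100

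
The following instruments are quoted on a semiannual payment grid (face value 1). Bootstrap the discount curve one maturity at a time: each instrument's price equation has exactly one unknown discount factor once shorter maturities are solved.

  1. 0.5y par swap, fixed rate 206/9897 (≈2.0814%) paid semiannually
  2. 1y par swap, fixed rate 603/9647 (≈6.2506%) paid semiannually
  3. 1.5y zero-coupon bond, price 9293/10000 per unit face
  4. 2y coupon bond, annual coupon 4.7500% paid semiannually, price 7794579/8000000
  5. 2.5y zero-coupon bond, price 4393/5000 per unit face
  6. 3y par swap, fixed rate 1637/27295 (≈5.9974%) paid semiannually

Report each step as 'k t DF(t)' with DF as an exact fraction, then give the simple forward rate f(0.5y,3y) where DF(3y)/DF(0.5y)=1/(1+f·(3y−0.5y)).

step 1 [0.5y] swap r/2=103/9897: DF=(1 − 103/9897·(0))/(1+103/9897) = 9897/10000 ≈ 0.989700
step 2 [1y] swap r/2=603/19294: DF=(1 − 603/19294·(0.989700))/(1+603/19294) = 9397/10000 ≈ 0.939700
step 3 [1.5y] zero: DF = P = 9293/10000 ≈ 0.929300
step 4 [2y] bond c/2=19/800: DF=(7794579/8000000 − 19/800·(0.989700+0.939700+0.929300))/(1+19/800) = 4427/5000 ≈ 0.885400
step 5 [2.5y] zero: DF = P = 4393/5000 ≈ 0.878600
step 6 [3y] swap r/2=1637/54590: DF=(1 − 1637/54590·(0.989700+0.939700+0.929300+0.885400+0.878600))/(1+1637/54590) = 8363/10000 ≈ 0.836300

1 1/2 9897/10000
2 1 9397/10000
3 3/2 9293/10000
4 2 4427/5000
5 5/2 4393/5000
6 3 8363/10000
f(0.5y,3y) = ((9897/10000)/(8363/10000) − 1)/(5/2) = 3068/41815 ≈ 7.3371%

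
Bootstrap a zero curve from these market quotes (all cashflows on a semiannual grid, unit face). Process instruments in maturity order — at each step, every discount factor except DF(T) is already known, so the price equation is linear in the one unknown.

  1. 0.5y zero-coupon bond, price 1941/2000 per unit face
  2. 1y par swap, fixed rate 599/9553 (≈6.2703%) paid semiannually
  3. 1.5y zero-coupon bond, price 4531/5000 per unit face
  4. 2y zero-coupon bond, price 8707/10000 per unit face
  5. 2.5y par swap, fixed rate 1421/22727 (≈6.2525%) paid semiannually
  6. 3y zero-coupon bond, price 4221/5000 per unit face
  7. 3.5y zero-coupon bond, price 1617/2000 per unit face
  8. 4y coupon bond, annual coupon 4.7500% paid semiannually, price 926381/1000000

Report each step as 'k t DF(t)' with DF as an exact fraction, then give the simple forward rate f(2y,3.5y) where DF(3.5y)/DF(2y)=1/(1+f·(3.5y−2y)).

step 1 [0.5y] zero: DF = P = 1941/2000 ≈ 0.970500
step 2 [1y] swap r/2=599/19106: DF=(1 − 599/19106·(0.970500))/(1+599/19106) = 9401/10000 ≈ 0.940100
step 3 [1.5y] zero: DF = P = 4531/5000 ≈ 0.906200
step 4 [2y] zero: DF = P = 8707/10000 ≈ 0.870700
step 5 [2.5y] swap r/2=1421/45454: DF=(1 − 1421/45454·(0.970500+0.940100+0.906200+0.870700))/(1+1421/45454) = 8579/10000 ≈ 0.857900
step 6 [3y] zero: DF = P = 4221/5000 ≈ 0.844200
step 7 [3.5y] zero: DF = P = 1617/2000 ≈ 0.808500
step 8 [4y] bond c/2=19/800: DF=(926381/1000000 − 19/800·(0.970500+0.940100+0.906200+0.870700+0.857900+0.844200+0.808500))/(1+19/800) = 7611/10000 ≈ 0.761100

1 1/2 1941/2000
2 1 9401/10000
3 3/2 4531/5000
4 2 8707/10000
5 5/2 8579/10000
6 3 4221/5000
7 7/2 1617/2000
8 4 7611/10000
f(2y,3.5y) = ((8707/10000)/(1617/2000) − 1)/(3/2) = 1244/24255 ≈ 5.1288%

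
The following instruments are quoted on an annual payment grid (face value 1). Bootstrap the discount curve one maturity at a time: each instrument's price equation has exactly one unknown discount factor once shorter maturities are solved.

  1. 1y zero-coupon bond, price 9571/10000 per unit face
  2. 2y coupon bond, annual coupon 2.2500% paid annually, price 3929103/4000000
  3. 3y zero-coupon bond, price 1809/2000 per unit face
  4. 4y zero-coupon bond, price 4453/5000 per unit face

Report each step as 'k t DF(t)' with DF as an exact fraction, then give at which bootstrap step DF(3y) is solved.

step 1 [1y] zero: DF = P = 9571/10000 ≈ 0.957100
step 2 [2y] bond c/1=9/400: DF=(3929103/4000000 − 9/400·(0.957100))/(1+9/400) = 2349/2500 ≈ 0.939600
step 3 [3y] zero: DF = P = 1809/2000 ≈ 0.904500
step 4 [4y] zero: DF = P = 4453/5000 ≈ 0.890600

1 1 9571/10000
2 2 2349/2500
3 3 1809/2000
4 4 4453/5000
DF(3y) is solved at step 3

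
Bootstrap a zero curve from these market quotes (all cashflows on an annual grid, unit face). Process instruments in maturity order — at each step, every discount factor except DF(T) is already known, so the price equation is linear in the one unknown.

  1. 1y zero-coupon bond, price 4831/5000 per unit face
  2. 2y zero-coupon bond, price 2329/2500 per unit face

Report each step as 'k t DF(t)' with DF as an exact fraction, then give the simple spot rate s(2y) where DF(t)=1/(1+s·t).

1 1 4831/5000
2 2 2329/2500
s(2y) = (1/(2329/2500) − 1)/(2) = 171/4658 ≈ 3.6711%

step 1 [1y] zero: DF = P = 4831/5000 ≈ 0.966200
step 2 [2y] zero: DF = P = 2329/2500 ≈ 0.931600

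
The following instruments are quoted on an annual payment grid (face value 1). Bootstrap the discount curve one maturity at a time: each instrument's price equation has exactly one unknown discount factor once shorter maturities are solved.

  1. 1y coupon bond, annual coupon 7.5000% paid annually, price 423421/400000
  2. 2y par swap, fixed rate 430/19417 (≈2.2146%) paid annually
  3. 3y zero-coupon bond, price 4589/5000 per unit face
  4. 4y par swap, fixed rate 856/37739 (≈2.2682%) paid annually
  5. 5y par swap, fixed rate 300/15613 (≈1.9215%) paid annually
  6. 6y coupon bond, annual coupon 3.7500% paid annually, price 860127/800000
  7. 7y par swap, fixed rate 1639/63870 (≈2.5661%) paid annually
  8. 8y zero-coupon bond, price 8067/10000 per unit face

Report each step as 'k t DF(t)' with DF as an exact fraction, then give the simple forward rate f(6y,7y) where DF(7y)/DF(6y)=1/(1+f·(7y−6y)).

step 1 [1y] bond c/1=3/40: DF=(423421/400000 − 3/40·(0))/(1+3/40) = 9847/10000 ≈ 0.984700
step 2 [2y] swap r/1=430/19417: DF=(1 − 430/19417·(0.984700))/(1+430/19417) = 957/1000 ≈ 0.957000
step 3 [3y] zero: DF = P = 4589/5000 ≈ 0.917800
step 4 [4y] swap r/1=856/37739: DF=(1 − 856/37739·(0.984700+0.957000+0.917800))/(1+856/37739) = 1143/1250 ≈ 0.914400
step 5 [5y] swap r/1=300/15613: DF=(1 − 300/15613·(0.984700+0.957000+0.917800+0.914400))/(1+300/15613) = 91/100 ≈ 0.910000
step 6 [6y] bond c/1=3/80: DF=(860127/800000 − 3/80·(0.984700+0.957000+0.917800+0.914400+0.910000))/(1+3/80) = 867/1000 ≈ 0.867000
step 7 [7y] swap r/1=1639/63870: DF=(1 − 1639/63870·(0.984700+0.957000+0.917800+0.914400+0.910000+0.867000))/(1+1639/63870) = 8361/10000 ≈ 0.836100
step 8 [8y] zero: DF = P = 8067/10000 ≈ 0.806700

1 1 9847/10000
2 2 957/1000
3 3 4589/5000
4 4 1143/1250
5 5 91/100
6 6 867/1000
7 7 8361/10000
8 8 8067/10000
f(6y,7y) = ((867/1000)/(8361/10000) − 1)/(1) = 103/2787 ≈ 3.6957%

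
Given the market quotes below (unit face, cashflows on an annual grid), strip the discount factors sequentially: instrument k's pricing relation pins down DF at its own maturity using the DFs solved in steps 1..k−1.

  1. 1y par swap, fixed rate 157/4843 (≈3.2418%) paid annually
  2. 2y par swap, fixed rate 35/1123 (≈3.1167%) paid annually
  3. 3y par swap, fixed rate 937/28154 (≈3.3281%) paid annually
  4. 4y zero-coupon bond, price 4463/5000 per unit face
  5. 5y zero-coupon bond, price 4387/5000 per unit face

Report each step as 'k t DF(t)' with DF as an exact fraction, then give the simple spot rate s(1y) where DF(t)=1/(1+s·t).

step 1 [1y] swap r/1=157/4843: DF=(1 − 157/4843·(0))/(1+157/4843) = 4843/5000 ≈ 0.968600
step 2 [2y] swap r/1=35/1123: DF=(1 − 35/1123·(0.968600))/(1+35/1123) = 1881/2000 ≈ 0.940500
step 3 [3y] swap r/1=937/28154: DF=(1 − 937/28154·(0.968600+0.940500))/(1+937/28154) = 9063/10000 ≈ 0.906300
step 4 [4y] zero: DF = P = 4463/5000 ≈ 0.892600
step 5 [5y] zero: DF = P = 4387/5000 ≈ 0.877400

1 1 4843/5000
2 2 1881/2000
3 3 9063/10000
4 4 4463/5000
5 5 4387/5000
s(1y) = (1/(4843/5000) − 1)/(1) = 157/4843 ≈ 3.2418%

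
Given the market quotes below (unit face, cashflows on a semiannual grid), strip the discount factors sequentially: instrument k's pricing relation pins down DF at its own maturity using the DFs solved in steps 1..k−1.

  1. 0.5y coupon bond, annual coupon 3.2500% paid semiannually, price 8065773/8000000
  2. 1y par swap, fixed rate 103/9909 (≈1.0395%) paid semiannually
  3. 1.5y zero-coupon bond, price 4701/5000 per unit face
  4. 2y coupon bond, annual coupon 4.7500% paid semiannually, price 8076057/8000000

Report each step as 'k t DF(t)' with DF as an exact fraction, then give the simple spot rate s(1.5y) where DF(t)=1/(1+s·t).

step 1 [0.5y] bond c/2=13/800: DF=(8065773/8000000 − 13/800·(0))/(1+13/800) = 9921/10000 ≈ 0.992100
step 2 [1y] swap r/2=103/19818: DF=(1 − 103/19818·(0.992100))/(1+103/19818) = 9897/10000 ≈ 0.989700
step 3 [1.5y] zero: DF = P = 4701/5000 ≈ 0.940200
step 4 [2y] bond c/2=19/800: DF=(8076057/8000000 − 19/800·(0.992100+0.989700+0.940200))/(1+19/800) = 9183/10000 ≈ 0.918300

1 1/2 9921/10000
2 1 9897/10000
3 3/2 4701/5000
4 2 9183/10000
s(1.5y) = (1/(4701/5000) − 1)/(3/2) = 598/14103 ≈ 4.2402%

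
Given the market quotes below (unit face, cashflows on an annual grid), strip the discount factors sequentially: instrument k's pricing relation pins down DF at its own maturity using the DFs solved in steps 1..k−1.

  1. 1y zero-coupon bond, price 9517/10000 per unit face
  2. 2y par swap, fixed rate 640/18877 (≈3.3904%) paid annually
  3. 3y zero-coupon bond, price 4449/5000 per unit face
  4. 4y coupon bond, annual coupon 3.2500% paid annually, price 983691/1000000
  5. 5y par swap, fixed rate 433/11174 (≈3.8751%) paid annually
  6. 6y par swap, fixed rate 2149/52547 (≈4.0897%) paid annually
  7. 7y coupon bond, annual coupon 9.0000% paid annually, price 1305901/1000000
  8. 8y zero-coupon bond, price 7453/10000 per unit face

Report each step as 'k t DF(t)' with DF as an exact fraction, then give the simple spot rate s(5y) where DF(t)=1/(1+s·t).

step 1 [1y] zero: DF = P = 9517/10000 ≈ 0.951700
step 2 [2y] swap r/1=640/18877: DF=(1 − 640/18877·(0.951700))/(1+640/18877) = 117/125 ≈ 0.936000
step 3 [3y] zero: DF = P = 4449/5000 ≈ 0.889800
step 4 [4y] bond c/1=13/400: DF=(983691/1000000 − 13/400·(0.951700+0.936000+0.889800))/(1+13/400) = 8653/10000 ≈ 0.865300
step 5 [5y] swap r/1=433/11174: DF=(1 − 433/11174·(0.951700+0.936000+0.889800+0.865300))/(1+433/11174) = 2067/2500 ≈ 0.826800
step 6 [6y] swap r/1=2149/52547: DF=(1 − 2149/52547·(0.951700+0.936000+0.889800+0.865300+0.826800))/(1+2149/52547) = 7851/10000 ≈ 0.785100
step 7 [7y] bond c/1=9/100: DF=(1305901/1000000 − 9/100·(0.951700+0.936000+0.889800+0.865300+0.826800+0.785100))/(1+9/100) = 3821/5000 ≈ 0.764200
step 8 [8y] zero: DF = P = 7453/10000 ≈ 0.745300

1 1 9517/10000
2 2 117/125
3 3 4449/5000
4 4 8653/10000
5 5 2067/2500
6 6 7851/10000
7 7 3821/5000
8 8 7453/10000
s(5y) = (1/(2067/2500) − 1)/(5) = 433/10335 ≈ 4.1896%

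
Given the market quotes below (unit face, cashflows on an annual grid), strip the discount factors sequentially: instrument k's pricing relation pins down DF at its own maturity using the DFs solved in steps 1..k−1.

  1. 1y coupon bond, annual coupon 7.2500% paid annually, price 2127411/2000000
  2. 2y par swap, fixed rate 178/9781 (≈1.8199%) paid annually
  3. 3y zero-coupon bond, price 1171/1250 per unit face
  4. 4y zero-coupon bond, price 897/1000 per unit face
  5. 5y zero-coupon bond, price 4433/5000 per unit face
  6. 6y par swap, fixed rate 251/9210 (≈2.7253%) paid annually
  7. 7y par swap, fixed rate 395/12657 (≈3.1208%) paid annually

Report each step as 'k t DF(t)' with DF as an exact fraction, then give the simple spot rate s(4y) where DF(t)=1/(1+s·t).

1 1 4959/5000
2 2 2411/2500
3 3 1171/1250
4 4 897/1000
5 5 4433/5000
6 6 4247/5000
7 7 321/400
s(4y) = (1/(897/1000) − 1)/(4) = 103/3588 ≈ 2.8707%

step 1 [1y] bond c/1=29/400: DF=(2127411/2000000 − 29/400·(0))/(1+29/400) = 4959/5000 ≈ 0.991800
step 2 [2y] swap r/1=178/9781: DF=(1 − 178/9781·(0.991800))/(1+178/9781) = 2411/2500 ≈ 0.964400
step 3 [3y] zero: DF = P = 1171/1250 ≈ 0.936800
step 4 [4y] zero: DF = P = 897/1000 ≈ 0.897000
step 5 [5y] zero: DF = P = 4433/5000 ≈ 0.886600
step 6 [6y] swap r/1=251/9210: DF=(1 − 251/9210·(0.991800+0.964400+0.936800+0.897000+0.886600))/(1+251/9210) = 4247/5000 ≈ 0.849400
step 7 [7y] swap r/1=395/12657: DF=(1 − 395/12657·(0.991800+0.964400+0.936800+0.897000+0.886600+0.849400))/(1+395/12657) = 321/400 ≈ 0.802500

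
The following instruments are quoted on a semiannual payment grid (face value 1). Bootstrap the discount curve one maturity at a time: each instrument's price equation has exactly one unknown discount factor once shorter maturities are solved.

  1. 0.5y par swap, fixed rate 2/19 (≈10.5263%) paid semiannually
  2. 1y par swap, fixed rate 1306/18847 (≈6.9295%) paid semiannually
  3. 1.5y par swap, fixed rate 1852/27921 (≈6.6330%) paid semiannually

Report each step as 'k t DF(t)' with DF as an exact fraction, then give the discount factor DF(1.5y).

1 1/2 19/20
2 1 9347/10000
3 3/2 4537/5000
DF(1.5y) = 4537/5000 ≈ 0.907400

step 1 [0.5y] swap r/2=1/19: DF=(1 − 1/19·(0))/(1+1/19) = 19/20 ≈ 0.950000
step 2 [1y] swap r/2=653/18847: DF=(1 − 653/18847·(0.950000))/(1+653/18847) = 9347/10000 ≈ 0.934700
step 3 [1.5y] swap r/2=926/27921: DF=(1 − 926/27921·(0.950000+0.934700))/(1+926/27921) = 4537/5000 ≈ 0.907400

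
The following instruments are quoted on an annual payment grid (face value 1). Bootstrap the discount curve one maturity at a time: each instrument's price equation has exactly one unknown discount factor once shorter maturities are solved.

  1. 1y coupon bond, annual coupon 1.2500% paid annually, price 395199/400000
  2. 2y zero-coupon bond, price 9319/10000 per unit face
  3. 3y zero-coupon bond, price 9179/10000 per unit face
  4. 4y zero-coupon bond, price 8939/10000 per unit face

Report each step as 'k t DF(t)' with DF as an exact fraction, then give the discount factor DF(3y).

1 1 4879/5000
2 2 9319/10000
3 3 9179/10000
4 4 8939/10000
DF(3y) = 9179/10000 ≈ 0.917900

step 1 [1y] bond c/1=1/80: DF=(395199/400000 − 1/80·(0))/(1+1/80) = 4879/5000 ≈ 0.975800
step 2 [2y] zero: DF = P = 9319/10000 ≈ 0.931900
step 3 [3y] zero: DF = P = 9179/10000 ≈ 0.917900
step 4 [4y] zero: DF = P = 8939/10000 ≈ 0.893900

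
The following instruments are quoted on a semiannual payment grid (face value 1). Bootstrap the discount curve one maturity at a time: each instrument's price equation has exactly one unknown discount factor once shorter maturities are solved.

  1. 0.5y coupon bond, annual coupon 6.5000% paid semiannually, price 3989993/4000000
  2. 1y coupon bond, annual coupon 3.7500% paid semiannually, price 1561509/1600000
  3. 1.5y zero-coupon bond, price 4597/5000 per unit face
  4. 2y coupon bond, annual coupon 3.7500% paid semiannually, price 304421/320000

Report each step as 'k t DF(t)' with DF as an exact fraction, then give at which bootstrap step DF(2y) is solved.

step 1 [0.5y] bond c/2=13/400: DF=(3989993/4000000 − 13/400·(0))/(1+13/400) = 9661/10000 ≈ 0.966100
step 2 [1y] bond c/2=3/160: DF=(1561509/1600000 − 3/160·(0.966100))/(1+3/160) = 4701/5000 ≈ 0.940200
step 3 [1.5y] zero: DF = P = 4597/5000 ≈ 0.919400
step 4 [2y] bond c/2=3/160: DF=(304421/320000 − 3/160·(0.966100+0.940200+0.919400))/(1+3/160) = 4409/5000 ≈ 0.881800

1 1/2 9661/10000
2 1 4701/5000
3 3/2 4597/5000
4 2 4409/5000
DF(2y) is solved at step 4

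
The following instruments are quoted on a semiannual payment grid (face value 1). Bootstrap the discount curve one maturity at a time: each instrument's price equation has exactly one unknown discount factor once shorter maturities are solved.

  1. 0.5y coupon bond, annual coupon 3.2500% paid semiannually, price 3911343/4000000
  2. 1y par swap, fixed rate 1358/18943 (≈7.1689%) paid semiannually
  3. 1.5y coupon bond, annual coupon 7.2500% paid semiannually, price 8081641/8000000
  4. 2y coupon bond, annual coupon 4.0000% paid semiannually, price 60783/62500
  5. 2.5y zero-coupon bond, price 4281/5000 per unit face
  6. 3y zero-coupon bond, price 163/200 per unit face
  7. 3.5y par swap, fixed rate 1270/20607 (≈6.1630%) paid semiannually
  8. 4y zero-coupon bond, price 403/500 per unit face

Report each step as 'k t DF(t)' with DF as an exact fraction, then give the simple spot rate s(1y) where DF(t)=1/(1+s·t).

step 1 [0.5y] bond c/2=13/800: DF=(3911343/4000000 − 13/800·(0))/(1+13/800) = 4811/5000 ≈ 0.962200
step 2 [1y] swap r/2=679/18943: DF=(1 − 679/18943·(0.962200))/(1+679/18943) = 9321/10000 ≈ 0.932100
step 3 [1.5y] bond c/2=29/800: DF=(8081641/8000000 − 29/800·(0.962200+0.932100))/(1+29/800) = 4543/5000 ≈ 0.908600
step 4 [2y] bond c/2=1/50: DF=(60783/62500 − 1/50·(0.962200+0.932100+0.908600))/(1+1/50) = 1797/2000 ≈ 0.898500
step 5 [2.5y] zero: DF = P = 4281/5000 ≈ 0.856200
step 6 [3y] zero: DF = P = 163/200 ≈ 0.815000
step 7 [3.5y] swap r/2=635/20607: DF=(1 − 635/20607·(0.962200+0.932100+0.908600+0.898500+0.856200+0.815000))/(1+635/20607) = 1619/2000 ≈ 0.809500
step 8 [4y] zero: DF = P = 403/500 ≈ 0.806000

1 1/2 4811/5000
2 1 9321/10000
3 3/2 4543/5000
4 2 1797/2000
5 5/2 4281/5000
6 3 163/200
7 7/2 1619/2000
8 4 403/500
s(1y) = (1/(9321/10000) − 1)/(1) = 679/9321 ≈ 7.2846%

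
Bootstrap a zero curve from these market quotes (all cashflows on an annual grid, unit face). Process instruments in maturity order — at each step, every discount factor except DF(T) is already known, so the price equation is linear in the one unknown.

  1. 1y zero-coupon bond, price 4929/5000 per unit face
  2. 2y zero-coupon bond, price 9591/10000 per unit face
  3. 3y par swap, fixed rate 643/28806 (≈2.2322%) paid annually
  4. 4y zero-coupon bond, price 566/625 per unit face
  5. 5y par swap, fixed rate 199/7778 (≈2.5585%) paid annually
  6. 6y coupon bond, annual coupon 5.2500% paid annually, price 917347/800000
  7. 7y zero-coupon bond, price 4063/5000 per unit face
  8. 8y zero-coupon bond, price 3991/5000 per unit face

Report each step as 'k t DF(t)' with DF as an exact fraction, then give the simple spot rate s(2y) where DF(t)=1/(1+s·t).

step 1 [1y] zero: DF = P = 4929/5000 ≈ 0.985800
step 2 [2y] zero: DF = P = 9591/10000 ≈ 0.959100
step 3 [3y] swap r/1=643/28806: DF=(1 − 643/28806·(0.985800+0.959100))/(1+643/28806) = 9357/10000 ≈ 0.935700
step 4 [4y] zero: DF = P = 566/625 ≈ 0.905600
step 5 [5y] swap r/1=199/7778: DF=(1 − 199/7778·(0.985800+0.959100+0.935700+0.905600))/(1+199/7778) = 4403/5000 ≈ 0.880600
step 6 [6y] bond c/1=21/400: DF=(917347/800000 − 21/400·(0.985800+0.959100+0.935700+0.905600+0.880600))/(1+21/400) = 8567/10000 ≈ 0.856700
step 7 [7y] zero: DF = P = 4063/5000 ≈ 0.812600
step 8 [8y] zero: DF = P = 3991/5000 ≈ 0.798200

1 1 4929/5000
2 2 9591/10000
3 3 9357/10000
4 4 566/625
5 5 4403/5000
6 6 8567/10000
7 7 4063/5000
8 8 3991/5000
s(2y) = (1/(9591/10000) − 1)/(2) = 409/19182 ≈ 2.1322%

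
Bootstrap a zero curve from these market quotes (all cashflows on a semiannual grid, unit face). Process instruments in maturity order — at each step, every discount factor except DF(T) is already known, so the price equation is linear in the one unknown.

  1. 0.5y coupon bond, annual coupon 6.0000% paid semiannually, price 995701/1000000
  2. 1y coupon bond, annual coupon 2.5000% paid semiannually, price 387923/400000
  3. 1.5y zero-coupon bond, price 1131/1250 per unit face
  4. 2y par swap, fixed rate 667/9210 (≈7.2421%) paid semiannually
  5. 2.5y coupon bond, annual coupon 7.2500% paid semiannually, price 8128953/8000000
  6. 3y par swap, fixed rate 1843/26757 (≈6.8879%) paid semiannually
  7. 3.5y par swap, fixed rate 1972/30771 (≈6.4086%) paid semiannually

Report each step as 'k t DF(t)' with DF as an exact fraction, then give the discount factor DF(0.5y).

step 1 [0.5y] bond c/2=3/100: DF=(995701/1000000 − 3/100·(0))/(1+3/100) = 9667/10000 ≈ 0.966700
step 2 [1y] bond c/2=1/80: DF=(387923/400000 − 1/80·(0.966700))/(1+1/80) = 9459/10000 ≈ 0.945900
step 3 [1.5y] zero: DF = P = 1131/1250 ≈ 0.904800
step 4 [2y] swap r/2=667/18420: DF=(1 − 667/18420·(0.966700+0.945900+0.904800))/(1+667/18420) = 4333/5000 ≈ 0.866600
step 5 [2.5y] bond c/2=29/800: DF=(8128953/8000000 − 29/800·(0.966700+0.945900+0.904800+0.866600))/(1+29/800) = 8517/10000 ≈ 0.851700
step 6 [3y] swap r/2=1843/53514: DF=(1 − 1843/53514·(0.966700+0.945900+0.904800+0.866600+0.851700))/(1+1843/53514) = 8157/10000 ≈ 0.815700
step 7 [3.5y] swap r/2=986/30771: DF=(1 − 986/30771·(0.966700+0.945900+0.904800+0.866600+0.851700+0.815700))/(1+986/30771) = 2007/2500 ≈ 0.802800

1 1/2 9667/10000
2 1 9459/10000
3 3/2 1131/1250
4 2 4333/5000
5 5/2 8517/10000
6 3 8157/10000
7 7/2 2007/2500
DF(0.5y) = 9667/10000 ≈ 0.966700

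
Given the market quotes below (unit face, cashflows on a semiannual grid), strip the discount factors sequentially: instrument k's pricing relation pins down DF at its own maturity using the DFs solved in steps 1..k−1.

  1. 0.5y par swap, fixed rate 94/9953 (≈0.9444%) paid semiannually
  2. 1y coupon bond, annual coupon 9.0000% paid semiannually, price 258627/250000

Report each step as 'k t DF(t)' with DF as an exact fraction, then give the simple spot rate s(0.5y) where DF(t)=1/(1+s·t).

1 1/2 9953/10000
2 1 9471/10000
s(0.5y) = (1/(9953/10000) − 1)/(1/2) = 94/9953 ≈ 0.9444%

step 1 [0.5y] swap r/2=47/9953: DF=(1 − 47/9953·(0))/(1+47/9953) = 9953/10000 ≈ 0.995300
step 2 [1y] bond c/2=9/200: DF=(258627/250000 − 9/200·(0.995300))/(1+9/200) = 9471/10000 ≈ 0.947100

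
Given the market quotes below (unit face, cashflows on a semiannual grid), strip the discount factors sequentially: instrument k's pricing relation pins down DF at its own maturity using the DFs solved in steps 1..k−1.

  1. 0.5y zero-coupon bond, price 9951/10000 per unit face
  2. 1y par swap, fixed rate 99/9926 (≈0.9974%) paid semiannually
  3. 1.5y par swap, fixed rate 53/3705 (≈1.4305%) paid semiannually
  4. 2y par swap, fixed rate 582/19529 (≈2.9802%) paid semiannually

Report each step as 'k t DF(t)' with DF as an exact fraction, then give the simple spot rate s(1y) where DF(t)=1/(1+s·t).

1 1/2 9951/10000
2 1 9901/10000
3 3/2 2447/2500
4 2 4709/5000
s(1y) = (1/(9901/10000) − 1)/(1) = 99/9901 ≈ 0.9999%

step 1 [0.5y] zero: DF = P = 9951/10000 ≈ 0.995100
step 2 [1y] swap r/2=99/19852: DF=(1 − 99/19852·(0.995100))/(1+99/19852) = 9901/10000 ≈ 0.990100
step 3 [1.5y] swap r/2=53/7410: DF=(1 − 53/7410·(0.995100+0.990100))/(1+53/7410) = 2447/2500 ≈ 0.978800
step 4 [2y] swap r/2=291/19529: DF=(1 − 291/19529·(0.995100+0.990100+0.978800))/(1+291/19529) = 4709/5000 ≈ 0.941800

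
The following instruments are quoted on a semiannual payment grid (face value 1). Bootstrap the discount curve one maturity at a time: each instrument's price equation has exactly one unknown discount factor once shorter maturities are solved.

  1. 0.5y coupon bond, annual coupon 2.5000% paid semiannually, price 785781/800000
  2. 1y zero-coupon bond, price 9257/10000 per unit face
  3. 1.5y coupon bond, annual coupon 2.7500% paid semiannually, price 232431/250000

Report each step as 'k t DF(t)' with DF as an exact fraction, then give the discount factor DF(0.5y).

step 1 [0.5y] bond c/2=1/80: DF=(785781/800000 − 1/80·(0))/(1+1/80) = 9701/10000 ≈ 0.970100
step 2 [1y] zero: DF = P = 9257/10000 ≈ 0.925700
step 3 [1.5y] bond c/2=11/800: DF=(232431/250000 − 11/800·(0.970100+0.925700))/(1+11/800) = 4457/5000 ≈ 0.891400

1 1/2 9701/10000
2 1 9257/10000
3 3/2 4457/5000
DF(0.5y) = 9701/10000 ≈ 0.970100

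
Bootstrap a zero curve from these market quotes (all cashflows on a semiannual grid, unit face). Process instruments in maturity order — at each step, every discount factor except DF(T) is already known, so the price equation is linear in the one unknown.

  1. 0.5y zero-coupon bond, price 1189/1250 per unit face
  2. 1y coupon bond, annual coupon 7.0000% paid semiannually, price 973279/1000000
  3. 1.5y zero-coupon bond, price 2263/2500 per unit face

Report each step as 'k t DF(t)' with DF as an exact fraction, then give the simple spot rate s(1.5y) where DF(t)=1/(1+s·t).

1 1/2 1189/1250
2 1 4541/5000
3 3/2 2263/2500
s(1.5y) = (1/(2263/2500) − 1)/(3/2) = 158/2263 ≈ 6.9819%

step 1 [0.5y] zero: DF = P = 1189/1250 ≈ 0.951200
step 2 [1y] bond c/2=7/200: DF=(973279/1000000 − 7/200·(0.951200))/(1+7/200) = 4541/5000 ≈ 0.908200
step 3 [1.5y] zero: DF = P = 2263/2500 ≈ 0.905200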